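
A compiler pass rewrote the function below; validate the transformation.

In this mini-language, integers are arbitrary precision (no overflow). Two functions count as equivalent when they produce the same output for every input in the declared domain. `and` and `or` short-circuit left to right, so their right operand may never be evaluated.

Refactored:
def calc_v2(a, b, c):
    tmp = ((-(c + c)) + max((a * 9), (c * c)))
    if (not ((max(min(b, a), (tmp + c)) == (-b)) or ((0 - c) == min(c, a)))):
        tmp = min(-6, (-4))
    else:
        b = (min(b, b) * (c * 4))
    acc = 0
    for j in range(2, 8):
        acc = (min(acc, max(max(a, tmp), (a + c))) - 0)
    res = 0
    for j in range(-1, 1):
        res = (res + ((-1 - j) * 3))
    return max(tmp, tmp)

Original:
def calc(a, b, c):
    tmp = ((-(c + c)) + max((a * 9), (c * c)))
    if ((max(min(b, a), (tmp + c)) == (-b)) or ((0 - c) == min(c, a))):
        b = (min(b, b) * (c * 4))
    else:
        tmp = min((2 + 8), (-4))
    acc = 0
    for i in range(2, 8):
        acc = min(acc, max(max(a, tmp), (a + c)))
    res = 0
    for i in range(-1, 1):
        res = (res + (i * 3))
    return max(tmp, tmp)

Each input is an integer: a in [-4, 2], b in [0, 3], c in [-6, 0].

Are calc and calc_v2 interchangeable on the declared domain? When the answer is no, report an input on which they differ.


Run the pair on a=-4, b=0, c=-6.
calc: tmp := 48 | ((max(min(b, a), (tmp + c)) == (-b)) or ((0 - c) == min(c, a))): false | tmp := -4 | acc := 0 | iter i=2: | acc := -4 | iter i=3: | acc := -4 | iter i=4: | acc := -4 | iter i=5: | acc := -4 | iter i=6: | acc := -4 | iter i=7: | acc := -4 | res := 0 | iter i=-1: | res := -3 | iter i=0: | res := -3 | result -4
calc_v2: tmp := 48 | (not ((max(min(b, a), (tmp + c)) == (-b)) or ((0 - c) == min(c, a)))): true | tmp := -6 | acc := 0 | iter j=2: | acc := -4 | iter j=3: | acc := -4 | iter j=4: | acc := -4 | iter j=5: | acc := -4 | iter j=6: | acc := -4 | iter j=7: | acc := -4 | res := 0 | iter j=-1: | res := 0 | iter j=0: | res := -3 | result -6
-4 and -6 differ, so these are not the same function on this domain.
verdict: not equivalent; witness: a=-4, b=0, c=-6


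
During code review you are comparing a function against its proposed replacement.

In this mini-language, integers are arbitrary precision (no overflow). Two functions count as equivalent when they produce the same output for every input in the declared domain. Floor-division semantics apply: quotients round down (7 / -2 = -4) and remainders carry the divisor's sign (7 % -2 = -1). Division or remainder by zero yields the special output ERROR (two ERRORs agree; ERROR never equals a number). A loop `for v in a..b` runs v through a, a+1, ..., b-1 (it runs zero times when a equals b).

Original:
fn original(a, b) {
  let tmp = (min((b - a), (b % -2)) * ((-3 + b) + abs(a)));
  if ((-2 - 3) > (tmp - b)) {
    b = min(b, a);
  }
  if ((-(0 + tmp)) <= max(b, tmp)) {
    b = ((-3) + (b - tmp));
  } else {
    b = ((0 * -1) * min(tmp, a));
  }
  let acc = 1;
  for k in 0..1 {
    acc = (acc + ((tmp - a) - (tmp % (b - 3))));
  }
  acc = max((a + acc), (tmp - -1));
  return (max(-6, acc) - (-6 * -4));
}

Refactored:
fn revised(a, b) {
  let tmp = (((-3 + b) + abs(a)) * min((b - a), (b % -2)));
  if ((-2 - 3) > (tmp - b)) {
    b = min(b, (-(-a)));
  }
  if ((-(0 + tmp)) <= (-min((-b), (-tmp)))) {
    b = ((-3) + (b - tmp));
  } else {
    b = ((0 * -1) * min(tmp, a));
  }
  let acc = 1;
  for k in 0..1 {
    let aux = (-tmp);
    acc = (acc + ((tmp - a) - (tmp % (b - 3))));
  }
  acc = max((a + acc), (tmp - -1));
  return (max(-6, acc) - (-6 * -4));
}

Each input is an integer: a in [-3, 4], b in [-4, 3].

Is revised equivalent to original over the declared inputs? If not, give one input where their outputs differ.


The two are interchangeable: statement counts differ, min/max/abs usage differs, local variable names differ, and every declared input agrees.
Spot check at a=3, b=0 — original: tmp := 0 | ((-2 - 3) > (tmp - b)): false | ((-(0 + tmp)) <= max(b, tmp)): true | b := -3 | acc := 1 | iter k=0: | acc := -2 | acc := 1 | result -23. revised: tmp := 0 | ((-2 - 3) > (tmp - b)): false | ((-(0 + tmp)) <= (-min((-b), (-tmp)))): true | b := -3 | acc := 1 | iter k=0: | aux := 0 | acc := -2 | acc := 1 | result -23. Both give -23.
Sweeping the whole domain (64 inputs) finds no disagreement.
verdict: equivalent


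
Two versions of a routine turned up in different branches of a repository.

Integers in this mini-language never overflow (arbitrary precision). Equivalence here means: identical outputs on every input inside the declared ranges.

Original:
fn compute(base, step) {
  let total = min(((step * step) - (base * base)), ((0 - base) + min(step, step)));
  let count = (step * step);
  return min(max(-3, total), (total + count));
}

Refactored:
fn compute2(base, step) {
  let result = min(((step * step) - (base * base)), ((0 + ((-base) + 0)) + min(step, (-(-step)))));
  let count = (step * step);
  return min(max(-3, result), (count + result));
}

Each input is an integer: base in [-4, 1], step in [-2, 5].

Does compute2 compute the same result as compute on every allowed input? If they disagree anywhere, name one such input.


This is a faithful refactor — local variable names differ, constant usage differs, arithmetic usage differs, but the computed results match everywhere.
Tracing base=-3, step=-2: compute: total=-5, then count=4, then returns -3 | compute2: result=-5, then count=4, then returns -3 — matching result -3.
An exhaustive pass over the 48 declared inputs shows identical outputs.
verdict: equivalent


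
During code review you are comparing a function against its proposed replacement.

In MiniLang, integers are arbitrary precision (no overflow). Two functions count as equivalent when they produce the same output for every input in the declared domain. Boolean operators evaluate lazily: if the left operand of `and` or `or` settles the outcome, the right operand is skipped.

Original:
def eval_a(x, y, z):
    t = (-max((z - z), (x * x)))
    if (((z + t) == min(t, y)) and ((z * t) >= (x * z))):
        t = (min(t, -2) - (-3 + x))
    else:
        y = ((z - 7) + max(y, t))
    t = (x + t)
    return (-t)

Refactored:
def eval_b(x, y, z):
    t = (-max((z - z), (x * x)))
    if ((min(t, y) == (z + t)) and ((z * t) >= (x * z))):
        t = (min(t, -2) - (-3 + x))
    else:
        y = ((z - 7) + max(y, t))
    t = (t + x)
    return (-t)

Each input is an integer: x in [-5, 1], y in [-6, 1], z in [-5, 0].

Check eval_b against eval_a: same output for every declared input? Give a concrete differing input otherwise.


Equivalent — the differences include same computation, different form, yet no declared input distinguishes the two.
As a probe, take x=1, y=-6, z=-5: eval_a runs t = -1; (((z + t) == min(t, y)) and ((z * t) >= (x * z))) -> true; t = 0; t = 1; return -1; eval_b runs t = -1; ((min(t, y) == (z + t)) and ((z * t) >= (x * z))) -> true; t = 0; t = 1; return -1; both end at -1.
Sweeping the whole domain (336 inputs) finds no disagreement.
verdict: equivalent


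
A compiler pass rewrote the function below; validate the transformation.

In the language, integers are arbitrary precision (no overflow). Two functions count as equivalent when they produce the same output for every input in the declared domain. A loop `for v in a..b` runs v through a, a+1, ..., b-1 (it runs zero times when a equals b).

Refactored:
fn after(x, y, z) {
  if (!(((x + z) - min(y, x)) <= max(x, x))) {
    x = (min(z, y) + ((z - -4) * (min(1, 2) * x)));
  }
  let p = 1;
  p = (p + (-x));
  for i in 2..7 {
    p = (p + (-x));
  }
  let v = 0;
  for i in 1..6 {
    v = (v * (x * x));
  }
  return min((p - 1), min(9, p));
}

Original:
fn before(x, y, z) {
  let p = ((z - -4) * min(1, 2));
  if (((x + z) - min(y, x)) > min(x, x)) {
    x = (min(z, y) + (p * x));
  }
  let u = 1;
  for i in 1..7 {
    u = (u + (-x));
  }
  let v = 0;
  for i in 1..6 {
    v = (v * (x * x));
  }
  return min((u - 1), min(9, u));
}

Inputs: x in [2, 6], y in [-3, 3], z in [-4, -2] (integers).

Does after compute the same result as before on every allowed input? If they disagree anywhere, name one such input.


Although `min(x, x)` became `max(x, x)`, no input in the stated domain can expose it; all 105 inputs agree.
verdict: equivalent


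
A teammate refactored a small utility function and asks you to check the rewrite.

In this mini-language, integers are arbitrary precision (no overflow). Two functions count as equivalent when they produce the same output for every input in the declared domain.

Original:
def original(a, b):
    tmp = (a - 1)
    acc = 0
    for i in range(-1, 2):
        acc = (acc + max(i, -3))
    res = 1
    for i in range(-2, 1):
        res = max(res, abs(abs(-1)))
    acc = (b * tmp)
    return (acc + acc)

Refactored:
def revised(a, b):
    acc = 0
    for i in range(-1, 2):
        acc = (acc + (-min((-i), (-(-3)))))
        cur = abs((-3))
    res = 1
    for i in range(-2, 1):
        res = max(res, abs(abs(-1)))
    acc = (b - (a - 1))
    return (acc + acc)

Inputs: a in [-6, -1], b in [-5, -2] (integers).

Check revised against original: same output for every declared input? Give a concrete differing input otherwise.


Input a=-6, b=-5: 70 from original versus 4 from revised.
verdict: not equivalent; witness: a=-6, b=-5


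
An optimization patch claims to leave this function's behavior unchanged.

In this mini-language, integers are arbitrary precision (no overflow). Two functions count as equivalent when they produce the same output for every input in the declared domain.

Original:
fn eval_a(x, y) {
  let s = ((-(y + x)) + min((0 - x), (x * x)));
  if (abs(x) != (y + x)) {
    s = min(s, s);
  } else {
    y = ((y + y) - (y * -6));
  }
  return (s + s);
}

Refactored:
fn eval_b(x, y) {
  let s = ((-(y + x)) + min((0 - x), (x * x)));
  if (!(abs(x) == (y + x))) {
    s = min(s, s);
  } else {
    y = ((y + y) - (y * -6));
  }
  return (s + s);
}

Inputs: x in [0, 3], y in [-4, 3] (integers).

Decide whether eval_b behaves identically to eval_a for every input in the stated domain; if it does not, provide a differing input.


Although boolean connective usage differs; also comparison usage differs, 32/32 inputs agree.
verdict: equivalent


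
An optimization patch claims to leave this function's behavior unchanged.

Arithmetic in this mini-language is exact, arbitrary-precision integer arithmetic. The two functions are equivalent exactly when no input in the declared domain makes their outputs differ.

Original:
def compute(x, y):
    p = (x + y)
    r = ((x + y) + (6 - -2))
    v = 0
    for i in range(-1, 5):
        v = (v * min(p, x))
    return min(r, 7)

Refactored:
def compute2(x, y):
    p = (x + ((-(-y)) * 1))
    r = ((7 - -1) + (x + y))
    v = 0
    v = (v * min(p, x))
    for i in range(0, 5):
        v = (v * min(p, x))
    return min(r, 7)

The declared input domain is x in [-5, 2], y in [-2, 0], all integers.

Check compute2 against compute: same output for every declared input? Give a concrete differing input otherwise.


Equivalent — the differences include arithmetic usage differs; also constant usage differs; also statement counts differ; also loop structure differs; also min/max/abs usage differs, yet no declared input distinguishes the two.
One worked example (x=-4, y=0) — compute: p = -4; r = 4; v = 0; [i=-1]; v = 0; [i=0]; v = 0; [i=1]; v = 0; [i=2]; v = 0; [i=3]; v = 0; [i=4]; v = 0; return 4; compute2: p = -4; r = 4; v = 0; v = 0; [i=0]; v = 0; [i=1]; v = 0; [i=2]; v = 0; [i=3]; v = 0; [i=4]; v = 0; return 4; agreement on 4.
Checked all 24 inputs in the declared domain: the outputs agree on every one.
verdict: equivalent


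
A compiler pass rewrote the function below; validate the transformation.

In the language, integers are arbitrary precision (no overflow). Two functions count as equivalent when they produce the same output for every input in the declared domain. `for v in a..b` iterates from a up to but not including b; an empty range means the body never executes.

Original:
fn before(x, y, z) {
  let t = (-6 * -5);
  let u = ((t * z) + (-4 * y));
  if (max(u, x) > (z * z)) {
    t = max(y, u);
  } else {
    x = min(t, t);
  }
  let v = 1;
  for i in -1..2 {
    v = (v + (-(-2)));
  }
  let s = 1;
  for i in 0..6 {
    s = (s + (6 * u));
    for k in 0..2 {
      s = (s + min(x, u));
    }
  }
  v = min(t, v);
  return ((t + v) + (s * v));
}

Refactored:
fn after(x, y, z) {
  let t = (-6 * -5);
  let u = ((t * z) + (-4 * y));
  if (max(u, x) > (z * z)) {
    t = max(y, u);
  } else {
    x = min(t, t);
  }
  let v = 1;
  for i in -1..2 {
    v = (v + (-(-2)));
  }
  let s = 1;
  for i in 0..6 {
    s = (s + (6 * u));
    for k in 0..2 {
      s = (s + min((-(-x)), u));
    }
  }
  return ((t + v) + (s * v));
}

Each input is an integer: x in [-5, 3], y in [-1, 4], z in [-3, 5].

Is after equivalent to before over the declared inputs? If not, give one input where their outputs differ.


Not equivalent: x=-5, y=-1, z=0 separates them (348 vs 606).
before: t=30, then u=4, then (max(u, x) > (z * z)) is true, then t=4, then v=1, then (i=-1), then v=3, then (i=0), then v=5, then (i=1), then v=7, then s=1, then (i=0), then s=25, then (k=0), then s=20, then (k=1), then s=15, then (i=1), then s=39, then (k=0), then s=34, then (k=1), then s=29, then (i=2), then s=53, then (k=0), then s=48, then (k=1), then s=43, then (i=3), then s=67, then (k=0), then s=62, then (k=1), then s=57, then (i=4), then s=81, then (k=0), then s=76, then (k=1), then s=71, then (i=5), then s=95, then (k=0), then s=90, then (k=1), then s=85, then v=4, then returns 348
after: t=30, then u=4, then (max(u, x) > (z * z)) is true, then t=4, then v=1, then (i=-1), then v=3, then (i=0), then v=5, then (i=1), then v=7, then s=1, then (i=0), then s=25, then (k=0), then s=20, then (k=1), then s=15, then (i=1), then s=39, then (k=0), then s=34, then (k=1), then s=29, then (i=2), then s=53, then (k=0), then s=48, then (k=1), then s=43, then (i=3), then s=67, then (k=0), then s=62, then (k=1), then s=57, then (i=4), then s=81, then (k=0), then s=76, then (k=1), then s=71, then (i=5), then s=95, then (k=0), then s=90, then (k=1), then s=85, then returns 606
verdict: not equivalent; witness: x=-5, y=-1, z=0


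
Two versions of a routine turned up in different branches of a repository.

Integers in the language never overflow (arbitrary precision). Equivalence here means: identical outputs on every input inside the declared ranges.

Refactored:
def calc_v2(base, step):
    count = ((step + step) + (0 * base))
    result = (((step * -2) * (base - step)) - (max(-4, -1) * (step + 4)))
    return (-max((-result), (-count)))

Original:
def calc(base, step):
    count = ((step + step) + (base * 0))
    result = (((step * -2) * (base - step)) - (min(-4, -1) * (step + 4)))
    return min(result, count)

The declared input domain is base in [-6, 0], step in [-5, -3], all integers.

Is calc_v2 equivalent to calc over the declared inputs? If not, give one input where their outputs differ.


Run the pair on base=-6, step=-5.
calc: count=-10, then result=-14, then returns -14
calc_v2: count=-10, then result=-11, then returns -11
-14 vs -11 — the two versions disagree here.
verdict: not equivalent; witness: base=-6, step=-5


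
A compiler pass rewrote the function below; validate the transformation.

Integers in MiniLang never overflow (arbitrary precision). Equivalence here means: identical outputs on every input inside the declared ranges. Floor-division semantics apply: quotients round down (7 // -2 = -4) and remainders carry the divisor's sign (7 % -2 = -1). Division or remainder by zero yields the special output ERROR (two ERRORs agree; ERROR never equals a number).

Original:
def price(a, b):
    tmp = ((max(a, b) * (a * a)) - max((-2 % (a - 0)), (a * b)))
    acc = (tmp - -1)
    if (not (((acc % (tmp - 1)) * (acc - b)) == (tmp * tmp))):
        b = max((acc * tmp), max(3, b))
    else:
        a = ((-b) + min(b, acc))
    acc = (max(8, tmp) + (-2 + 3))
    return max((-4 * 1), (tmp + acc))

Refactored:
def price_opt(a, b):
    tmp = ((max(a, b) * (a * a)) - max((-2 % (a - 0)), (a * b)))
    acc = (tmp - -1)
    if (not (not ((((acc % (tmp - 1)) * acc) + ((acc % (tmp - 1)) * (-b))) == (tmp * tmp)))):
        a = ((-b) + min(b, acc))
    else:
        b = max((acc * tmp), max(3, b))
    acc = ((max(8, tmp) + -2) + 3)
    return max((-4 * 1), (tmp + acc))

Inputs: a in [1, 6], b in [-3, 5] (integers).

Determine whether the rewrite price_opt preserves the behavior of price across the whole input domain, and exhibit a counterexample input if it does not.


The two versions differ — the changes include arithmetic usage differs; boolean connective usage differs; constant usage differs.
One worked example (a=4, b=4) — price: tmp=48, then acc=49, then (not (((acc % (tmp - 1)) * (acc - b)) == (tmp * tmp))) is true, then b=2352, then acc=49, then returns 97; price_opt: tmp=48, then acc=49, then (not (not ((((acc % (tmp - 1)) * acc) + ((acc % (tmp - 1)) * (-b))) == (tmp * tmp)))) is false, then b=2352, then acc=49, then returns 97; agreement on 97.
Sweeping the whole domain (54 inputs) finds no disagreement.
verdict: equivalent


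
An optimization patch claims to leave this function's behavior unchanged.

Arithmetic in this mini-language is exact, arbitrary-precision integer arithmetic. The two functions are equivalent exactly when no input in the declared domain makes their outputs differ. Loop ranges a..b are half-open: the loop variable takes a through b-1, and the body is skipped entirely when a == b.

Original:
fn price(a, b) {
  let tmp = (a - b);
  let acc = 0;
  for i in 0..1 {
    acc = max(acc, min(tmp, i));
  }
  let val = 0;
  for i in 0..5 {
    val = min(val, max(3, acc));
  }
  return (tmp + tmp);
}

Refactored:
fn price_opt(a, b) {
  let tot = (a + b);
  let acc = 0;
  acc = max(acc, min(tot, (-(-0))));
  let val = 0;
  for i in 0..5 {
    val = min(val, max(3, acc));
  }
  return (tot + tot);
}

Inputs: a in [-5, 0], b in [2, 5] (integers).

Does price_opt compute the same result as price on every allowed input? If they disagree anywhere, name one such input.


Take a=-5, b=2.
price: tmp becomes -7; next acc becomes 0; next at i=0:; next acc becomes 0; next val becomes 0; next at i=0:; next val becomes 0; next at i=1:; next val becomes 0; next at i=2:; next val becomes 0; next at i=3:; next val becomes 0; next at i=4:; next val becomes 0; next final value -14
price_opt: tot becomes -3; next acc becomes 0; next acc becomes 0; next val becomes 0; next at i=0:; next val becomes 0; next at i=1:; next val becomes 0; next at i=2:; next val becomes 0; next at i=3:; next val becomes 0; next at i=4:; next val becomes 0; next final value -6
-14 and -6 differ, so these are not the same function on this domain.
verdict: not equivalent; witness: a=-5, b=2


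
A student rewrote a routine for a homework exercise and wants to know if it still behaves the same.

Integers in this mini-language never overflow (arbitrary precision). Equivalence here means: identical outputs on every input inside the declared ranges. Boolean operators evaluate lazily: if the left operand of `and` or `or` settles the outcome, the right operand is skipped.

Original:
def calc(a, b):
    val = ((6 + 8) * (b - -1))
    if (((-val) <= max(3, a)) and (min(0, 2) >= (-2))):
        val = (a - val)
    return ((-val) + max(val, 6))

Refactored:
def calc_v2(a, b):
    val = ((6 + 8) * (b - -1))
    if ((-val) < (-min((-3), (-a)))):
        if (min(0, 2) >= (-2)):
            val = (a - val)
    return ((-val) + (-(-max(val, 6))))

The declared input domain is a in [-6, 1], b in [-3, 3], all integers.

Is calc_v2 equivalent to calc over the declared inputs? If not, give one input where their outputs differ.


Equivalent. The suspicious-looking change has no observable effect anywhere in the declared ranges.
Sweeping the whole domain (56 inputs) finds no disagreement.
Spot check at a=-2, b=-1 — calc: val becomes 0; next (((-val) <= max(3, a)) and (min(0, 2) >= (-2))) evaluates to true; next val becomes -2; next final value 8. calc_v2: val becomes 0; next ((-val) < (-min((-3), (-a)))) evaluates to true; next (min(0, 2) >= (-2)) evaluates to true; next val becomes -2; next final value 8. Both give 8.
verdict: equivalent


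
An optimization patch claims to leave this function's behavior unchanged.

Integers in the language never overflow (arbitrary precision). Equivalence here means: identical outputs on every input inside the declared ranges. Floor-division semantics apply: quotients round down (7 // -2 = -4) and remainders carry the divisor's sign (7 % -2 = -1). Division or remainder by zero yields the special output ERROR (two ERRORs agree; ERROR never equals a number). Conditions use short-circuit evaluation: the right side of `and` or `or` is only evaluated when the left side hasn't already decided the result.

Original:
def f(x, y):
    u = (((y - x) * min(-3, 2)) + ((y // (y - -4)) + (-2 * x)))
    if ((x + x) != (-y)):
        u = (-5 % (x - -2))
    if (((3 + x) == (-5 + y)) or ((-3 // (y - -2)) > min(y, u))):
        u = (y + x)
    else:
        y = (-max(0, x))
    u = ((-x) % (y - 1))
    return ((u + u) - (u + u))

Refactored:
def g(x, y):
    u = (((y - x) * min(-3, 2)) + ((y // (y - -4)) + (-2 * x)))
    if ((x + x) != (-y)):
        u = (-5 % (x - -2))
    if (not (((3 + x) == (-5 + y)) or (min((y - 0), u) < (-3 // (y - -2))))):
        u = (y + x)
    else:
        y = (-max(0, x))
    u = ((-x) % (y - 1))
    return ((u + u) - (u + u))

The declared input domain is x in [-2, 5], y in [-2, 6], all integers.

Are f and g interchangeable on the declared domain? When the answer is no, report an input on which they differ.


At x=-1, y=1: f gives 0, g gives ERROR.
verdict: not equivalent; witness: x=-1, y=1


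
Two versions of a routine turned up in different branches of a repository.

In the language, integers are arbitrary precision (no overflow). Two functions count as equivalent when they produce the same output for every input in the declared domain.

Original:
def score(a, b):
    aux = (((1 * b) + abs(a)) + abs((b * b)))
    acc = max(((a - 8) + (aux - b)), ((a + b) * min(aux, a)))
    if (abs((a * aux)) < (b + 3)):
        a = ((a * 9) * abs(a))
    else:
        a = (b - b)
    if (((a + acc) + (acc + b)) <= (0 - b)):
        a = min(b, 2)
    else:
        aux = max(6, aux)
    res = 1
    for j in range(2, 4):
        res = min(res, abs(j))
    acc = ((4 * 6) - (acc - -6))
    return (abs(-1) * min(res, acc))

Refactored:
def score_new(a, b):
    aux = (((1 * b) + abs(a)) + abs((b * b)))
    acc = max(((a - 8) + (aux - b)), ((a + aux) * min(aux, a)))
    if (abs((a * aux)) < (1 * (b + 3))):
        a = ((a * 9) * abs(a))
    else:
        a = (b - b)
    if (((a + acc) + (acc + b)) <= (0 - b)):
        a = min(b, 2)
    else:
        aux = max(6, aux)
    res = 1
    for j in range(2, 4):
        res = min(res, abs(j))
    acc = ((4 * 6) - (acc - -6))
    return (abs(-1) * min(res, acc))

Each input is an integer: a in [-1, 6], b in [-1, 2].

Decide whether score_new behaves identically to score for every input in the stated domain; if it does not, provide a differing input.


These are not equivalent — on a=2, b=2 the outputs split (1 vs -2).
score: aux = 8; acc = 8; (abs((a * aux)) < (b + 3)) -> false; a = 0; (((a + acc) + (acc + b)) <= (0 - b)) -> false; aux = 8; res = 1; [j=2]; res = 1; [j=3]; res = 1; acc = 10; return 1
score_new: aux = 8; acc = 20; (abs((a * aux)) < (1 * (b + 3))) -> false; a = 0; (((a + acc) + (acc + b)) <= (0 - b)) -> false; aux = 8; res = 1; [j=2]; res = 1; [j=3]; res = 1; acc = -2; return -2
verdict: not equivalent; witness: a=2, b=2


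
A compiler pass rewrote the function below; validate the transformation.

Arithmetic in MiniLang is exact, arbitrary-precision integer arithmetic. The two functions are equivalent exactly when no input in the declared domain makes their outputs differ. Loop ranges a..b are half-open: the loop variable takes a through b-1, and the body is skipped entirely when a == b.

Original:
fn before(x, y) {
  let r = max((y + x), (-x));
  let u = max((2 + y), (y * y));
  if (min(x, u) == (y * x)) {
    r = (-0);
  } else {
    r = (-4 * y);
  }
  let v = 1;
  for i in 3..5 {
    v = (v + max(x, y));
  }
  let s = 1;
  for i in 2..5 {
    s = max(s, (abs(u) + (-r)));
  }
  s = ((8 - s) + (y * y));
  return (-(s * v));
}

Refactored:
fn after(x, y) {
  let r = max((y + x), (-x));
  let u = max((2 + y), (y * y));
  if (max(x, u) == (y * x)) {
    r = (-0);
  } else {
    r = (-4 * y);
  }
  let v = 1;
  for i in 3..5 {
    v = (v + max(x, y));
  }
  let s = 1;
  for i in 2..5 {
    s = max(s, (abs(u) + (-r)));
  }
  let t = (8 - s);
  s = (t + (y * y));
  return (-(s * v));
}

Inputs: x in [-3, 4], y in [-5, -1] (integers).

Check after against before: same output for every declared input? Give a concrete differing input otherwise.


Evaluate both at x=-3, y=-3.
before: r = 3; u = 9; (min(x, u) == (y * x)) -> false; r = 12; v = 1; [i=3]; v = -2; [i=4]; v = -5; s = 1; [i=2]; s = 1; [i=3]; s = 1; [i=4]; s = 1; s = 16; return 80
after: r = 3; u = 9; (max(x, u) == (y * x)) -> true; r = 0; v = 1; [i=3]; v = -2; [i=4]; v = -5; s = 1; [i=2]; s = 9; [i=3]; s = 9; [i=4]; s = 9; t = -1; s = 8; return 40
80 and 40 differ, so these are not the same function on this domain.
verdict: not equivalent; witness: x=-3, y=-3


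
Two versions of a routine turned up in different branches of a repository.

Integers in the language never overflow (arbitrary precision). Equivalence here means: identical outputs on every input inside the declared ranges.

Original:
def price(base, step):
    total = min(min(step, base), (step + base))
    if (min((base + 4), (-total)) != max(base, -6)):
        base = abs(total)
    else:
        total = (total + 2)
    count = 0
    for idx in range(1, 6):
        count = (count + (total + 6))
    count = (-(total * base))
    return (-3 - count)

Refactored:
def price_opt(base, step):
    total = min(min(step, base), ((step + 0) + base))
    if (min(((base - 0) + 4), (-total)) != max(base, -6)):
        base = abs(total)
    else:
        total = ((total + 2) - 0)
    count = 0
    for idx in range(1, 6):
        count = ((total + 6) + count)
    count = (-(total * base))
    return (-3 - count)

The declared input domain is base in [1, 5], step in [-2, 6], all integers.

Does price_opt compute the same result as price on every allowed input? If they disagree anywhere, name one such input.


Equivalent — the differences include arithmetic usage differs, and constant usage differs, yet no declared input distinguishes the two.
As a probe, take base=2, step=-2: price runs total = -2; (min((base + 4), (-total)) != max(base, -6)) -> false; total = 0; count = 0; [idx=1]; count = 6; [idx=2]; count = 12; [idx=3]; count = 18; [idx=4]; count = 24; [idx=5]; count = 30; count = 0; return -3; price_opt runs total = -2; (min(((base - 0) + 4), (-total)) != max(base, -6)) -> false; total = 0; count = 0; [idx=1]; count = 6; [idx=2]; count = 12; [idx=3]; count = 18; [idx=4]; count = 24; [idx=5]; count = 30; count = 0; return -3; both end at -3.
An exhaustive pass over the 45 declared inputs shows identical outputs.
verdict: equivalent


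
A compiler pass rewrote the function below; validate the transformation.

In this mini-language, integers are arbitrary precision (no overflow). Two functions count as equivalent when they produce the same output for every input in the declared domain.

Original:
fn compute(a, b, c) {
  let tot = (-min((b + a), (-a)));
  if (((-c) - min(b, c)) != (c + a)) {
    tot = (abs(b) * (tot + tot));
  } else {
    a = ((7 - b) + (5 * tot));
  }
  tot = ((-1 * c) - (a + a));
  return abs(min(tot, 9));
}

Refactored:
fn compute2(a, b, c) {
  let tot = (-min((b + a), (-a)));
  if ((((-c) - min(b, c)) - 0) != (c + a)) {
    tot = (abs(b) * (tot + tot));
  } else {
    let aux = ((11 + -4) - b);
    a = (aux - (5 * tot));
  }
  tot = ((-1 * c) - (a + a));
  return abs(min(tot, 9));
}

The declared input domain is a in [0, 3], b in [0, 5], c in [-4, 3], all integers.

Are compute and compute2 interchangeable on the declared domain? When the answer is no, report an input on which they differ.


Run the pair on a=3, b=0, c=-1.
compute: tot=3, then (((-c) - min(b, c)) != (c + a)) is false, then a=22, then tot=-43, then returns 43
compute2: tot=3, then ((((-c) - min(b, c)) - 0) != (c + a)) is false, then aux=7, then a=-8, then tot=17, then returns 9
43 vs 9 — the two versions disagree here.
verdict: not equivalent; witness: a=3, b=0, c=-1


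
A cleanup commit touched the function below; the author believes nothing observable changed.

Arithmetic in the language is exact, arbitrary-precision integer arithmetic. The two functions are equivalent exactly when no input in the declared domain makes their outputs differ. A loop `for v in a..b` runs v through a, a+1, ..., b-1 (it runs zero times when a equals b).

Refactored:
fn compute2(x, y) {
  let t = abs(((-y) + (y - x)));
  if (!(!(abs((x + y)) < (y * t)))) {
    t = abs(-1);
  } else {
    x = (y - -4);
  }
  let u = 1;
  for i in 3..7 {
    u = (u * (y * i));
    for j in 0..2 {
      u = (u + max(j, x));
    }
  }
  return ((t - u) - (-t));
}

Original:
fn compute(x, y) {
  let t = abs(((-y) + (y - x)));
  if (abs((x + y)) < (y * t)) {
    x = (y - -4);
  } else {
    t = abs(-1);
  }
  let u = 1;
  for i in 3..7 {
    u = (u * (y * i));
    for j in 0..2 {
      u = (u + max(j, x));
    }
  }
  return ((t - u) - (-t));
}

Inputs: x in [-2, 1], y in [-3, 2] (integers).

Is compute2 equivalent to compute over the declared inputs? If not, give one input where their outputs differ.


x=-2, y=-3 yields -26171 from compute but -23182 from compute2.
verdict: not equivalent; witness: x=-2, y=-3


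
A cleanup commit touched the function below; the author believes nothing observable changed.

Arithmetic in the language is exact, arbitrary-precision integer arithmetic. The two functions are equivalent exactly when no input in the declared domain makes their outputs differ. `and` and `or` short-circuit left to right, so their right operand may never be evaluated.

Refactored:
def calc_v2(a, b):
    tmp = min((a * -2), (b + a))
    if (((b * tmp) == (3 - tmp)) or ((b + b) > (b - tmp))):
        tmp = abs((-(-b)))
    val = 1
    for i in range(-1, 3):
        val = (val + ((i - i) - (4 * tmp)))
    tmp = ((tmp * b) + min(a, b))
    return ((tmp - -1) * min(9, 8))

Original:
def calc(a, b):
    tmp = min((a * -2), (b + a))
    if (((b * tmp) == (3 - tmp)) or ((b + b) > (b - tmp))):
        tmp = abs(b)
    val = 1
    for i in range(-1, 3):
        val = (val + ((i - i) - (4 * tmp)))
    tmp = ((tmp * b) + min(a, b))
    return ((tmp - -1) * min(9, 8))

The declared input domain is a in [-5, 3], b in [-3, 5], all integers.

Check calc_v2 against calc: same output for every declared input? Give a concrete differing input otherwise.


The two are interchangeable: same computation, different form, and every declared input agrees.
One worked example (a=-1, b=3) — calc: tmp=2, then (((b * tmp) == (3 - tmp)) or ((b + b) > (b - tmp))) is true, then tmp=3, then val=1, then (i=-1), then val=-11, then (i=0), then val=-23, then (i=1), then val=-35, then (i=2), then val=-47, then tmp=8, then returns 72; calc_v2: tmp=2, then (((b * tmp) == (3 - tmp)) or ((b + b) > (b - tmp))) is true, then tmp=3, then val=1, then (i=-1), then val=-11, then (i=0), then val=-23, then (i=1), then val=-35, then (i=2), then val=-47, then tmp=8, then returns 72; agreement on 72.
An exhaustive pass over the 81 declared inputs shows identical outputs.
verdict: equivalent


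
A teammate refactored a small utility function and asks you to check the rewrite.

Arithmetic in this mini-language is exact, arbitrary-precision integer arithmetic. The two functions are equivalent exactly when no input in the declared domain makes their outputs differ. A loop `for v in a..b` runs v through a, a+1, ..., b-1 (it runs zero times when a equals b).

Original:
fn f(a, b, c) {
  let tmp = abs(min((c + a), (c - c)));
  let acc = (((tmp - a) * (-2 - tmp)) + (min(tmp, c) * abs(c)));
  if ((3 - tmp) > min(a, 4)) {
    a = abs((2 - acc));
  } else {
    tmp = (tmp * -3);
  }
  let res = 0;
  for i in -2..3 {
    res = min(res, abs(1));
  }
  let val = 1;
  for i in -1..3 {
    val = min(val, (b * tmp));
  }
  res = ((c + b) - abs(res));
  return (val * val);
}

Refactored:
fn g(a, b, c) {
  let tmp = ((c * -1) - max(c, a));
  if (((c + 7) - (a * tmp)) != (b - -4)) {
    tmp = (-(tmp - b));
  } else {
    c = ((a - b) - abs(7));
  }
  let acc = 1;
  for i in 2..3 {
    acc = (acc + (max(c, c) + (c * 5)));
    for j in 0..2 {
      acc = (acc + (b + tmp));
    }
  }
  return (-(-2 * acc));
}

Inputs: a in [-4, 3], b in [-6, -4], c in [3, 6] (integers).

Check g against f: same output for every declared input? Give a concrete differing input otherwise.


These are not equivalent — on a=-4, b=-6, c=3 the outputs split (36 vs 14).
f: tmp := 1 | acc := -12 | ((3 - tmp) > min(a, 4)): true | a := 14 | res := 0 | iter i=-2: | res := 0 | iter i=-1: | res := 0 | iter i=0: | res := 0 | iter i=1: | res := 0 | iter i=2: | res := 0 | val := 1 | iter i=-1: | val := -6 | iter i=0: | val := -6 | iter i=1: | val := -6 | iter i=2: | val := -6 | res := -3 | result 36
g: tmp := -6 | (((c + 7) - (a * tmp)) != (b - -4)): true | tmp := 0 | acc := 1 | iter i=2: | acc := 19 | iter j=0: | acc := 13 | iter j=1: | acc := 7 | result 14
verdict: not equivalent; witness: a=-4, b=-6, c=3


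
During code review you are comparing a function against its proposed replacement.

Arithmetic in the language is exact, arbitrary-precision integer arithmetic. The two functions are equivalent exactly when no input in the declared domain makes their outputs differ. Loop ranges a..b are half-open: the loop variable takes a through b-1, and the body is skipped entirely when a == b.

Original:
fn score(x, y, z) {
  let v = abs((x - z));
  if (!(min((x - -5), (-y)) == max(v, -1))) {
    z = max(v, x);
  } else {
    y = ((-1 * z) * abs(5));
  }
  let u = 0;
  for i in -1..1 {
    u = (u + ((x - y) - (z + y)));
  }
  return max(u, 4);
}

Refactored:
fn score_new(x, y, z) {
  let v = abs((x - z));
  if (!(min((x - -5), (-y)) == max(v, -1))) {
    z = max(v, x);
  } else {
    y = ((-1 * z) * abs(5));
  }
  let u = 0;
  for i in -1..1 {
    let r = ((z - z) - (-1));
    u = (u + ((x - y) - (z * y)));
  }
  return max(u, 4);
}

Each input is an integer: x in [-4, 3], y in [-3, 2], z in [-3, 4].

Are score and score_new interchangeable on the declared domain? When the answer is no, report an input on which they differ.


On input x=-4, y=-3, z=-3, score returns 4 while score_new returns 52.
verdict: not equivalent; witness: x=-4, y=-3, z=-3


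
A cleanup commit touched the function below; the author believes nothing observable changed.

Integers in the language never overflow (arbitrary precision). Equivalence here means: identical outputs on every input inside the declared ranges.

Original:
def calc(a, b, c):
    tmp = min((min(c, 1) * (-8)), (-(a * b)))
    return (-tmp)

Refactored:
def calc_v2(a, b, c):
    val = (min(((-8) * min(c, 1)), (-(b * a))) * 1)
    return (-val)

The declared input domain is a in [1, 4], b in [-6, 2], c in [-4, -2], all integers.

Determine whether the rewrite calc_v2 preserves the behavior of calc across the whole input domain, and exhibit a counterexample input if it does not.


Differences: constant usage differs; and local variable names differ; and arithmetic usage differs — yet all 108 inputs agree.
verdict: equivalent


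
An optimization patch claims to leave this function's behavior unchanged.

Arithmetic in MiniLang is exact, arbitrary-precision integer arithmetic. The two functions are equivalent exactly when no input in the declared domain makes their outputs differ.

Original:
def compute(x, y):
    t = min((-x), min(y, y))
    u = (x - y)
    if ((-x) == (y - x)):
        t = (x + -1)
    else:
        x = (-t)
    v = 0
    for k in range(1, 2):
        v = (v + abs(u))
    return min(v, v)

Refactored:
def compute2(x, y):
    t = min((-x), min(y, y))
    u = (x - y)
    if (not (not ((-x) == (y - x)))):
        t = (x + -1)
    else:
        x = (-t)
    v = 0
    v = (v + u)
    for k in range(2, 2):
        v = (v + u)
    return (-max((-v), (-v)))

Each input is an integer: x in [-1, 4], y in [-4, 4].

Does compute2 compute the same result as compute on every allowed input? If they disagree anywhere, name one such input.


There is a counterexample at x=-1, y=0: 1 on one side, -1 on the other.
compute: t := 0 | u := -1 | ((-x) == (y - x)): true | t := -2 | v := 0 | iter k=1: | v := 1 | result 1
compute2: t := 0 | u := -1 | (not (not ((-x) == (y - x)))): true | t := -2 | v := 0 | v := -1 | loop over k: empty range | result -1
verdict: not equivalent; witness: x=-1, y=0


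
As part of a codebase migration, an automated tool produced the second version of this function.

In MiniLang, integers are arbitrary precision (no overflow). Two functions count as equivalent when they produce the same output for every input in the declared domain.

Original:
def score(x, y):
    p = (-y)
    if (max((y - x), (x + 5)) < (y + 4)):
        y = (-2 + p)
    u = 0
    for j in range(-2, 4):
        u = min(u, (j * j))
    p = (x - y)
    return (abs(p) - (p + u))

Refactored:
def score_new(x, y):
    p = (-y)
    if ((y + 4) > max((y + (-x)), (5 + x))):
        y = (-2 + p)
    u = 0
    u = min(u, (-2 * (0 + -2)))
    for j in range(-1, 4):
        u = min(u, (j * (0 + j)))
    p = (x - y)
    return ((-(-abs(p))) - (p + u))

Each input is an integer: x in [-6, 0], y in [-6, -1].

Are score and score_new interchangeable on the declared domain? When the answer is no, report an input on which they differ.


The two are interchangeable: loop structure differs, plus constant usage differs, plus arithmetic usage differs, plus statement counts differ, plus comparison usage differs, plus min/max/abs usage differs, and every declared input agrees.
Spot check at x=-3, y=-3 — score: p becomes 3; next (max((y - x), (x + 5)) < (y + 4)) evaluates to false; next u becomes 0; next at j=-2:; next u becomes 0; next at j=-1:; next u becomes 0; next at j=0:; next u becomes 0; next at j=1:; next u becomes 0; next at j=2:; next u becomes 0; next at j=3:; next u becomes 0; next p becomes 0; next final value 0. score_new: p becomes 3; next ((y + 4) > max((y + (-x)), (5 + x))) evaluates to false; next u becomes 0; next u becomes 0; next at j=-1:; next u becomes 0; next at j=0:; next u becomes 0; next at j=1:; next u becomes 0; next at j=2:; next u becomes 0; next at j=3:; next u becomes 0; next p becomes 0; next final value 0. Both give 0.
Sweeping the whole domain (42 inputs) finds no disagreement.
verdict: equivalent


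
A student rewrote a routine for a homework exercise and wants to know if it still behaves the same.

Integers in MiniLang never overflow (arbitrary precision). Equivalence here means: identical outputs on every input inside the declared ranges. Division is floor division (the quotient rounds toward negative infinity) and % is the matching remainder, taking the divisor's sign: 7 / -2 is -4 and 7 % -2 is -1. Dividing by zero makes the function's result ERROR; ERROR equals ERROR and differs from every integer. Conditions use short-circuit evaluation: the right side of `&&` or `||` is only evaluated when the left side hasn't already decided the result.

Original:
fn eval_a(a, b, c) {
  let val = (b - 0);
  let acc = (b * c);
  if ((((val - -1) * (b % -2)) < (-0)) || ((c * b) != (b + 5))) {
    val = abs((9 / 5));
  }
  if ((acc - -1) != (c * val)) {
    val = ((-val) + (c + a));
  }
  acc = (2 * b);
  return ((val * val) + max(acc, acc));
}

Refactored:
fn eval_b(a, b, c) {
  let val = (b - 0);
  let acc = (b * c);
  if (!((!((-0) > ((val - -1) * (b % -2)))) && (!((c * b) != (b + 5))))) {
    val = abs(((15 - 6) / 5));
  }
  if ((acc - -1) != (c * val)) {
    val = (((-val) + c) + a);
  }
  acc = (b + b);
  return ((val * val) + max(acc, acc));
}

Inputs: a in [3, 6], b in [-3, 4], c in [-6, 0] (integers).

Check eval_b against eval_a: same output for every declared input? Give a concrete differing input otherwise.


Side by side, the visible changes include: comparison usage differs; constant usage differs; boolean connective usage differs; arithmetic usage differs.
As a probe, take a=4, b=2, c=-6: eval_a runs val := 2 | acc := -12 | ((((val - -1) * (b % -2)) < (-0)) || ((c * b) != (b + 5))): true | val := 1 | ((acc - -1) != (c * val)): true | val := -3 | acc := 4 | result 13; eval_b runs val := 2 | acc := -12 | (!((!((-0) > ((val - -1) * (b % -2)))) && (!((c * b) != (b + 5))))): true | val := 1 | ((acc - -1) != (c * val)): true | val := -3 | acc := 4 | result 13; both end at 13.
An exhaustive pass over the 224 declared inputs shows identical outputs.
verdict: equivalent
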